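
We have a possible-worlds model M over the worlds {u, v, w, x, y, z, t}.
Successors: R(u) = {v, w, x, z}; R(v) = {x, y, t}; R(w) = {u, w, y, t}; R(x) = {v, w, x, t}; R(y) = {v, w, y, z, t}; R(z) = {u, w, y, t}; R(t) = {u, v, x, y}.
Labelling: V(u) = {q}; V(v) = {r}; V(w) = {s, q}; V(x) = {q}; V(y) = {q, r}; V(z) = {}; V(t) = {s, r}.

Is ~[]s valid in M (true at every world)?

Yes

Let φ = ~[]s. Evaluate φ at each world:
  u (successors {v, w, x, z}): φ is true.
  v (successors {x, y, t}): φ is true.
  w (successors {u, w, y, t}): φ is true.
  x (successors {v, w, x, t}): φ is true.
  y (successors {v, w, y, z, t}): φ is true.
  z (successors {u, w, y, t}): φ is true.
  t (successors {u, v, x, y}): φ is true.
For instance, at t:
  At t: []s is false, so ~[]s is true.
    At t: []s requires s at every successor {u, v, x, y}.
      s fails at u, so []s is false at t.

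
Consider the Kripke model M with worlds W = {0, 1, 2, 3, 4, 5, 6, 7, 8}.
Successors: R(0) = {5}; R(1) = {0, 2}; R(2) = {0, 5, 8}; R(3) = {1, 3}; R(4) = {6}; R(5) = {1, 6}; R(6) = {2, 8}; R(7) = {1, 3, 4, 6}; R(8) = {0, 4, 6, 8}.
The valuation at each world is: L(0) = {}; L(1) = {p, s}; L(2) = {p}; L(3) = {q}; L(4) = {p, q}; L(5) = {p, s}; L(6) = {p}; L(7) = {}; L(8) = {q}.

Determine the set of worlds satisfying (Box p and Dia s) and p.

5

Let φ = (Box p and Dia s) and p. Evaluate φ at each world:
  0 (successors {5}): φ is false.
  1 (successors {0, 2}): φ is false.
  2 (successors {0, 5, 8}): φ is false.
  3 (successors {1, 3}): φ is false.
  4 (successors {6}): φ is false.
  5 (successors {1, 6}): φ is true.
  6 (successors {2, 8}): φ is false.
  7 (successors {1, 3, 4, 6}): φ is false.
  8 (successors {0, 4, 6, 8}): φ is false.
For instance, at 7:
  At 7: Box p and Dia s is false, p is false, so (Box p and Dia s) and p is false.
    At 7: Box p is false, Dia s is true, so Box p and Dia s is false.
      At 7: Box p requires p at every successor {1, 3, 4, 6}.
        p fails at 3, so Box p is false at 7.
      At 7: Dia s requires s at some successor in {1, 3, 4, 6}.
        s holds at 1, so Dia s is true at 7.
Satisfying worlds: {5}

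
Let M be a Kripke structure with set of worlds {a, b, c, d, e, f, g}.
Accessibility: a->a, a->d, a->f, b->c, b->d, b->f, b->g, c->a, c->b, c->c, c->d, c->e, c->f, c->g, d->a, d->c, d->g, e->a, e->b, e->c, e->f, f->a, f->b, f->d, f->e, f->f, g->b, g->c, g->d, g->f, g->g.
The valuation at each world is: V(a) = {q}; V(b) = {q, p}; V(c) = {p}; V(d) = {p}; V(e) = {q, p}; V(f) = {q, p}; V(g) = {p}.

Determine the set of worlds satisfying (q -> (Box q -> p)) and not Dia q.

Let φ = (q -> (Box q -> p)) and not Dia q. Evaluate φ at each world:
  a (successors {a, d, f}): φ is false.
  b (successors {c, d, f, g}): φ is false.
  c (successors {a, b, c, d, e, f, g}): φ is false.
  d (successors {a, c, g}): φ is false.
  e (successors {a, b, c, f}): φ is false.
  f (successors {a, b, d, e, f}): φ is false.
  g (successors {b, c, d, f, g}): φ is false.
For instance, at g:
  At g: q -> (Box q -> p) is true, not Dia q is false, so (q -> (Box q -> p)) and not Dia q is false.
    At g: q is false, Box q -> p is true, so q -> (Box q -> p) is true.
      At g: Box q is false, p is true, so Box q -> p is true.
    At g: Dia q is true, so not Dia q is false.
      At g: Dia q requires q at some successor in {b, c, d, f, g}.
        q holds at b, so Dia q is true at g.
Satisfying worlds: none.

none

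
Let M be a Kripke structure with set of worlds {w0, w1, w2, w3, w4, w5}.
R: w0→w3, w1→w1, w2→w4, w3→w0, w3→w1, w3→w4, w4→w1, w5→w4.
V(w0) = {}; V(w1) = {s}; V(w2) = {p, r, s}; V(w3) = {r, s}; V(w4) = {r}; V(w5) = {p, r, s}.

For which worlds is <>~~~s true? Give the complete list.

Recall that <>ψ holds at a world iff ψ holds at some accessible world.
Let φ = <>~~~s. Evaluate φ at each world:
  w0 (successors {w3}): φ is false.
  w1 (successors {w1}): φ is false.
  w2 (successors {w4}): φ is true.
  w3 (successors {w0, w1, w4}): φ is true.
  w4 (successors {w1}): φ is false.
  w5 (successors {w4}): φ is true.
For instance, at w2:
  At w2: <>~~~s requires ~~~s at some successor in {w4}.
    ~~~s holds at w4, so <>~~~s is true at w2.
Satisfying worlds: {w2, w3, w5}

w2, w3, w5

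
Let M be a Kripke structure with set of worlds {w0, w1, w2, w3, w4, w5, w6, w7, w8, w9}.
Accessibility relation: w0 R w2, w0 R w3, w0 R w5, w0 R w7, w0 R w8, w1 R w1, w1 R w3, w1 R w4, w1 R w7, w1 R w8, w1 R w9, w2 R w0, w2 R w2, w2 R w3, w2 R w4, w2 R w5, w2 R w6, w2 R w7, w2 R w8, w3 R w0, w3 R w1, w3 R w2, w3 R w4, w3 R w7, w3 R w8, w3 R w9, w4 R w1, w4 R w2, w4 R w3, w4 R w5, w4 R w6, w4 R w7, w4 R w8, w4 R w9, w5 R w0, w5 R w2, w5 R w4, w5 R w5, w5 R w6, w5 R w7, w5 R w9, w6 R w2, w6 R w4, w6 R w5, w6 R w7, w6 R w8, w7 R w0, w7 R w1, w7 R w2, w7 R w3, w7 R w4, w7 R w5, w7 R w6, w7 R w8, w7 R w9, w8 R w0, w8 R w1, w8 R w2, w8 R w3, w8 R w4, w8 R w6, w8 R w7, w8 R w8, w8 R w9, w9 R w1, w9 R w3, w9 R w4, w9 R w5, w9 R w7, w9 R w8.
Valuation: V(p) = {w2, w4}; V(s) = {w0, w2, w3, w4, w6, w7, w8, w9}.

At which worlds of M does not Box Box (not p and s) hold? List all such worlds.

Let φ = not Box Box (not p and s). Evaluate φ at each world:
  w0 (successors {w2, w3, w5, w7, w8}): φ is true.
  w1 (successors {w1, w3, w4, w7, w8, w9}): φ is true.
  w2 (successors {w0, w2, w3, w4, w5, w6, w7, w8}): φ is true.
  w3 (successors {w0, w1, w2, w4, w7, w8, w9}): φ is true.
  w4 (successors {w1, w2, w3, w5, w6, w7, w8, w9}): φ is true.
  w5 (successors {w0, w2, w4, w5, w6, w7, w9}): φ is true.
  w6 (successors {w2, w4, w5, w7, w8}): φ is true.
  w7 (successors {w0, w1, w2, w3, w4, w5, w6, w8, w9}): φ is true.
  w8 (successors {w0, w1, w2, w3, w4, w6, w7, w8, w9}): φ is true.
  w9 (successors {w1, w3, w4, w5, w7, w8}): φ is true.
For instance, at w5:
  At w5: Box Box (not p and s) is false, so not Box Box (not p and s) is true.
    At w5: Box Box (not p and s) requires Box (not p and s) at every successor {w0, w2, w4, w5, w6, w7, w9}.
      Box (not p and s) fails at w0, so Box Box (not p and s) is false at w5.
Satisfying worlds: {w0, w1, w2, w3, w4, w5, w6, w7, w8, w9}

w0, w1, w2, w3, w4, w5, w6, w7, w8, w9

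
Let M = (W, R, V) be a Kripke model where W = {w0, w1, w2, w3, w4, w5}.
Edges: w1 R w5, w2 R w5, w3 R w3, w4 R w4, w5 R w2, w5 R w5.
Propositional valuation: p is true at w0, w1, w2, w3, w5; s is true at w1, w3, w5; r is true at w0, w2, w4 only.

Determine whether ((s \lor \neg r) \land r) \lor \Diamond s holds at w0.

At w0: (s \lor \neg r) \land r is false, \Diamond s is false, so ((s \lor \neg r) \land r) \lor \Diamond s is false.
  At w0: no accessible worlds, so \Diamond s is false.

No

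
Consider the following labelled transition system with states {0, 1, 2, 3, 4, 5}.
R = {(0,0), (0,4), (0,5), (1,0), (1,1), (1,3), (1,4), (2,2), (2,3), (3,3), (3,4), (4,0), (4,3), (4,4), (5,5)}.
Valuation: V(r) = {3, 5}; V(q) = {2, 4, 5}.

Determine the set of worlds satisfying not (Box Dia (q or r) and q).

0, 1, 3

Let φ = not (Box Dia (q or r) and q). Evaluate φ at each world:
  0 (successors {0, 4, 5}): φ is true.
  1 (successors {0, 1, 3, 4}): φ is true.
  2 (successors {2, 3}): φ is false.
  3 (successors {3, 4}): φ is true.
  4 (successors {0, 3, 4}): φ is false.
  5 (successors {5}): φ is false.
For instance, at 0:
  At 0: Box Dia (q or r) and q is false, so not (Box Dia (q or r) and q) is true.
    At 0: Box Dia (q or r) is true, q is false, so Box Dia (q or r) and q is false.
      At 0: Box Dia (q or r) requires Dia (q or r) at every successor {0, 4, 5}.
        At 0: Dia (q or r) is true.
        At 4: Dia (q or r) is true.
        At 5: Dia (q or r) is true.
      So Box Dia (q or r) is true at 0.
Satisfying worlds: {0, 1, 3}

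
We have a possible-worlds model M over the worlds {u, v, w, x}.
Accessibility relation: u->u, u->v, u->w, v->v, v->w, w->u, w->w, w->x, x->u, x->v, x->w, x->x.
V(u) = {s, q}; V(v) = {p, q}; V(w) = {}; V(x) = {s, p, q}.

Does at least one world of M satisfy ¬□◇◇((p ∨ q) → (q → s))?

Let φ = ¬□◇◇((p ∨ q) → (q → s)). Evaluate φ at each world:
  u (successors {u, v, w}): φ is false.
  v (successors {v, w}): φ is false.
  w (successors {u, w, x}): φ is false.
  x (successors {u, v, w, x}): φ is false.
For instance, at x:
  At x: □◇◇((p ∨ q) → (q → s)) is true, so ¬□◇◇((p ∨ q) → (q → s)) is false.
    At x: □◇◇((p ∨ q) → (q → s)) requires ◇◇((p ∨ q) → (q → s)) at every successor {u, v, w, x}.
      At u: ◇◇((p ∨ q) → (q → s)) is true.
      At v: ◇◇((p ∨ q) → (q → s)) is true.
      At w: ◇◇((p ∨ q) → (q → s)) is true.
      At x: ◇◇((p ∨ q) → (q → s)) is true.
    So □◇◇((p ∨ q) → (q → s)) is true at x.

No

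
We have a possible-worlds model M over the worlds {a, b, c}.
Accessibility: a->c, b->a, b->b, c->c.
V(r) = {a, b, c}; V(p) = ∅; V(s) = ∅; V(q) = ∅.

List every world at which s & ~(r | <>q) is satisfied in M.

none

Let φ = s & ~(r | <>q). Evaluate φ at each world:
  a (successors {c}): φ is false.
  b (successors {a, b}): φ is false.
  c (successors {c}): φ is false.
For instance, at c:
  At c: s is false, ~(r | <>q) is false, so s & ~(r | <>q) is false.
    At c: r | <>q is true, so ~(r | <>q) is false.
      At c: r is true, <>q is false, so r | <>q is true.
Satisfying worlds: none.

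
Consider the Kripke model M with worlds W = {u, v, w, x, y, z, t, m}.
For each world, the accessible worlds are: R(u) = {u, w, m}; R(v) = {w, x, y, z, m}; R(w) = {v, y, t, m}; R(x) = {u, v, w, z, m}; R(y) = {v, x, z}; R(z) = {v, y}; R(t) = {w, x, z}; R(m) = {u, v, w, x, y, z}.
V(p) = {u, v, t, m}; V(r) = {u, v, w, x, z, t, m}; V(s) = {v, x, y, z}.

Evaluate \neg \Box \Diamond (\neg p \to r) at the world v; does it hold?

At v: \Box \Diamond (\neg p \to r) is true, so \neg \Box \Diamond (\neg p \to r) is false.
  At v: \Box \Diamond (\neg p \to r) requires \Diamond (\neg p \to r) at every successor {w, x, y, z, m}.
    At w: \Diamond (\neg p \to r) is true.
    At x: \Diamond (\neg p \to r) is true.
    At y: \Diamond (\neg p \to r) is true.
    At z: \Diamond (\neg p \to r) is true.
    At m: \Diamond (\neg p \to r) is true.
  So \Box \Diamond (\neg p \to r) is true at v.

No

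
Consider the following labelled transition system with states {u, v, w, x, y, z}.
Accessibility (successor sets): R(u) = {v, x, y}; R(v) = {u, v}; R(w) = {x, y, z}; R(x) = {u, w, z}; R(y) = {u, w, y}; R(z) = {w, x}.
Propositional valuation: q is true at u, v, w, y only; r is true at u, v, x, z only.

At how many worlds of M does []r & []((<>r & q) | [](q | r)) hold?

Recall that []ψ holds at a world iff ψ holds at every accessible world, and <>ψ holds iff ψ holds at some accessible world.
Let φ = []r & []((<>r & q) | [](q | r)). Evaluate φ at each world:
  u (successors {v, x, y}): φ is false.
  v (successors {u, v}): φ is true.
  w (successors {x, y, z}): φ is false.
  x (successors {u, w, z}): φ is false.
  y (successors {u, w, y}): φ is false.
  z (successors {w, x}): φ is false.
For instance, at y:
  At y: []r is false, []((<>r & q) | [](q | r)) is true, so []r & []((<>r & q) | [](q | r)) is false.
    At y: []r requires r at every successor {u, w, y}.
      r fails at w, so []r is false at y.
    At y: []((<>r & q) | [](q | r)) requires (<>r & q) | [](q | r) at every successor {u, w, y}.
      At u: (<>r & q) | [](q | r) is true.
      At w: (<>r & q) | [](q | r) is true.
      At y: (<>r & q) | [](q | r) is true.
    So []((<>r & q) | [](q | r)) is true at y.
Satisfying worlds: {v}

1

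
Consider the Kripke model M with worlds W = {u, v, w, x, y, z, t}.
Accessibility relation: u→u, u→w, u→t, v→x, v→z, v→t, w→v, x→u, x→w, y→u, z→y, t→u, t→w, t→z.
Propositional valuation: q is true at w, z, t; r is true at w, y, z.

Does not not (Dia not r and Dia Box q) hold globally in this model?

No

Let φ = not not (Dia not r and Dia Box q). Evaluate φ at each world:
  u (successors {u, w, t}): φ is false.
  v (successors {x, z, t}): φ is false.
  w (successors {v}): φ is false.
  x (successors {u, w}): φ is false.
  y (successors {u}): φ is false.
  z (successors {y}): φ is false.
  t (successors {u, w, z}): φ is false.
Detail at u (counterexample):
  At u: not (Dia not r and Dia Box q) is true, so not not (Dia not r and Dia Box q) is false.
    At u: Dia not r and Dia Box q is false, so not (Dia not r and Dia Box q) is true.
      At u: Dia not r is true, Dia Box q is false, so Dia not r and Dia Box q is false.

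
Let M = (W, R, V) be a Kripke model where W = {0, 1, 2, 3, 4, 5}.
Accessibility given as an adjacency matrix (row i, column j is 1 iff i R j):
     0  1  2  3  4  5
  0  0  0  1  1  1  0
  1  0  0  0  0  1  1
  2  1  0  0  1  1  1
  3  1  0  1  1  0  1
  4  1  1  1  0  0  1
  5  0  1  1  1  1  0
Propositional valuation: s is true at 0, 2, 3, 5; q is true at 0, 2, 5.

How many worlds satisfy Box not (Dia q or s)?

0

Let φ = Box not (Dia q or s). Evaluate φ at each world:
  0 (successors {2, 3, 4}): φ is false.
  1 (successors {4, 5}): φ is false.
  2 (successors {0, 3, 4, 5}): φ is false.
  3 (successors {0, 2, 3, 5}): φ is false.
  4 (successors {0, 1, 2, 5}): φ is false.
  5 (successors {1, 2, 3, 4}): φ is false.
For instance, at 3:
  At 3: Box not (Dia q or s) requires not (Dia q or s) at every successor {0, 2, 3, 5}.
    not (Dia q or s) fails at 0, so Box not (Dia q or s) is false at 3.
      At 0: Dia q or s is true, so not (Dia q or s) is false.
Satisfying worlds: none.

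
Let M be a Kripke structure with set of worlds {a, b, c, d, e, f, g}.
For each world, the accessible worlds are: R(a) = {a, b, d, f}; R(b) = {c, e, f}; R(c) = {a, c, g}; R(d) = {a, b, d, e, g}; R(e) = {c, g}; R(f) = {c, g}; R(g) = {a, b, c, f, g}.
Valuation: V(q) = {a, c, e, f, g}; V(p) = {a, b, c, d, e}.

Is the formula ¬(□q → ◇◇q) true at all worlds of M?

Recall that □ψ holds at a world iff ψ holds at every accessible world, and ◇ψ holds iff ψ holds at some accessible world.
Let φ = ¬(□q → ◇◇q). Evaluate φ at each world:
  a (successors {a, b, d, f}): φ is false.
  b (successors {c, e, f}): φ is false.
  c (successors {a, c, g}): φ is false.
  d (successors {a, b, d, e, g}): φ is false.
  e (successors {c, g}): φ is false.
  f (successors {c, g}): φ is false.
  g (successors {a, b, c, f, g}): φ is false.
Detail at a (counterexample):
  At a: □q → ◇◇q is true, so ¬(□q → ◇◇q) is false.
    At a: □q is false, ◇◇q is true, so □q → ◇◇q is true.
      At a: □q requires q at every successor {a, b, d, f}.
        q fails at b, so □q is false at a.
      At a: ◇◇q requires ◇q at some successor in {a, b, d, f}.
        ◇q holds at a, so ◇◇q is true at a.

No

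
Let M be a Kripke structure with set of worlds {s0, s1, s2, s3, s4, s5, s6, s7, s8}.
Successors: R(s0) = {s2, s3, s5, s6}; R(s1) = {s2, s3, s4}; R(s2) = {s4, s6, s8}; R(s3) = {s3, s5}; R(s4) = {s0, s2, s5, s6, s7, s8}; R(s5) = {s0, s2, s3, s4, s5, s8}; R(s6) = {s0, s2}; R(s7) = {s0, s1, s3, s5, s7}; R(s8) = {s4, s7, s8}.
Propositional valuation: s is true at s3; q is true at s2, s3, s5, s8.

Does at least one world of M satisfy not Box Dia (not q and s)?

Recall that Box ψ holds at a world iff ψ holds at every accessible world, and Dia ψ holds iff ψ holds at some accessible world.
Let φ = not Box Dia (not q and s). Evaluate φ at each world:
  s0 (successors {s2, s3, s5, s6}): φ is true.
  s1 (successors {s2, s3, s4}): φ is true.
  s2 (successors {s4, s6, s8}): φ is true.
  s3 (successors {s3, s5}): φ is true.
  s4 (successors {s0, s2, s5, s6, s7, s8}): φ is true.
  s5 (successors {s0, s2, s3, s4, s5, s8}): φ is true.
  s6 (successors {s0, s2}): φ is true.
  s7 (successors {s0, s1, s3, s5, s7}): φ is true.
  s8 (successors {s4, s7, s8}): φ is true.
Detail at s0 (witness):
  At s0: Box Dia (not q and s) is false, so not Box Dia (not q and s) is true.
    At s0: Box Dia (not q and s) requires Dia (not q and s) at every successor {s2, s3, s5, s6}.
      Dia (not q and s) fails at s2, so Box Dia (not q and s) is false at s0.

Yes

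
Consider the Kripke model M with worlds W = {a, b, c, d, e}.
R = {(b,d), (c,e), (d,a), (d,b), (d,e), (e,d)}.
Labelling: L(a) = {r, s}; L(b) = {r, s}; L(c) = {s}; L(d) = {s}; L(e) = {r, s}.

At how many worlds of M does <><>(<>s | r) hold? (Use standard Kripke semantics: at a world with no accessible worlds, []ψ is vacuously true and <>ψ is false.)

Let φ = <><>(<>s | r). Evaluate φ at each world:
  a (successors ∅): φ is false.
  b (successors {d}): φ is true.
  c (successors {e}): φ is true.
  d (successors {a, b, e}): φ is true.
  e (successors {d}): φ is true.
For instance, at b:
  At b: <><>(<>s | r) requires <>(<>s | r) at some successor in {d}.
    <>(<>s | r) holds at d, so <><>(<>s | r) is true at b.
      At d: <>(<>s | r) requires <>s | r at some successor in {a, b, e}.
        <>s | r holds at a, so <>(<>s | r) is true at d.
Satisfying worlds: {b, c, d, e}

4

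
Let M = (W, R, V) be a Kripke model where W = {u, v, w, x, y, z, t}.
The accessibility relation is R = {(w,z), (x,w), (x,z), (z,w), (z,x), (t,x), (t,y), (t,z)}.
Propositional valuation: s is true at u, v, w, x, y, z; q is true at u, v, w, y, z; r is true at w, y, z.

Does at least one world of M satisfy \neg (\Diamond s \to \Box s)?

Let φ = \neg (\Diamond s \to \Box s). Evaluate φ at each world:
  u (successors ∅): φ is false.
  v (successors ∅): φ is false.
  w (successors {z}): φ is false.
  x (successors {w, z}): φ is false.
  y (successors ∅): φ is false.
  z (successors {w, x}): φ is false.
  t (successors {x, y, z}): φ is false.
For instance, at x:
  At x: \Diamond s \to \Box s is true, so \neg (\Diamond s \to \Box s) is false.
    At x: \Diamond s is true, \Box s is true, so \Diamond s \to \Box s is true.
      At x: \Diamond s requires s at some successor in {w, z}.
        s holds at w, so \Diamond s is true at x.
      At x: \Box s requires s at every successor {w, z}.
        At w: s is true.
        At z: s is true.
      So \Box s is true at x.

No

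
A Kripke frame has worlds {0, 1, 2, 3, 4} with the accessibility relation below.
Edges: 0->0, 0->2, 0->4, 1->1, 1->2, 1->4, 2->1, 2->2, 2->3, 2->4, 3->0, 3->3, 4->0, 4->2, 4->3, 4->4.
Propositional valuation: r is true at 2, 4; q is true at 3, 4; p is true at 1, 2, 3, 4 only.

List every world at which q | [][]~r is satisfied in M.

3, 4

Let φ = q | [][]~r. Evaluate φ at each world:
  0 (successors {0, 2, 4}): φ is false.
  1 (successors {1, 2, 4}): φ is false.
  2 (successors {1, 2, 3, 4}): φ is false.
  3 (successors {0, 3}): φ is true.
  4 (successors {0, 2, 3, 4}): φ is true.
For instance, at 1:
  At 1: q is false, [][]~r is false, so q | [][]~r is false.
    At 1: [][]~r requires []~r at every successor {1, 2, 4}.
      []~r fails at 1, so [][]~r is false at 1.
Satisfying worlds: {3, 4}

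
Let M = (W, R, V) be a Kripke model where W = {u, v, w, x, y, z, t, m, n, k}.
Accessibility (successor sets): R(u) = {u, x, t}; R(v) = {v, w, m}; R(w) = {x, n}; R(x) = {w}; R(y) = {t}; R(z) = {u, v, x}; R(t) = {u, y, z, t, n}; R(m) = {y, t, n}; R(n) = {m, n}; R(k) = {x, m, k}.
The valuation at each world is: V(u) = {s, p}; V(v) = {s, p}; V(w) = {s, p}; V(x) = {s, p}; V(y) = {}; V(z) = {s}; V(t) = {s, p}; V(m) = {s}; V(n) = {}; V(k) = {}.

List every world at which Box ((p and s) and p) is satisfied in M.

u, x, y, z

Let φ = Box ((p and s) and p). Evaluate φ at each world:
  u (successors {u, x, t}): φ is true.
  v (successors {v, w, m}): φ is false.
  w (successors {x, n}): φ is false.
  x (successors {w}): φ is true.
  y (successors {t}): φ is true.
  z (successors {u, v, x}): φ is true.
  t (successors {u, y, z, t, n}): φ is false.
  m (successors {y, t, n}): φ is false.
  n (successors {m, n}): φ is false.
  k (successors {x, m, k}): φ is false.
For instance, at t:
  At t: Box ((p and s) and p) requires (p and s) and p at every successor {u, y, z, t, n}.
    (p and s) and p fails at y, so Box ((p and s) and p) is false at t.
Satisfying worlds: {u, x, y, z}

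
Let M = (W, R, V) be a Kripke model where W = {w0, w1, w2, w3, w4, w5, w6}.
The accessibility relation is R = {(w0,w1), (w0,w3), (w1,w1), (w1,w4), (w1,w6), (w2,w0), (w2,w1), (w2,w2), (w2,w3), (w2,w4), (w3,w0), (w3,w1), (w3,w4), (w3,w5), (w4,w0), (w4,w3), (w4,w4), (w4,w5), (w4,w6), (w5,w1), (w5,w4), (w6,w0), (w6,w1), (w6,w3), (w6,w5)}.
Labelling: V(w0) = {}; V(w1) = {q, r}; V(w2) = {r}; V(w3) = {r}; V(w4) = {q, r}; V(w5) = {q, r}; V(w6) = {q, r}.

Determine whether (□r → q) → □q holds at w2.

Recall that □ψ holds at a world iff ψ holds at every accessible world, and ◇ψ holds iff ψ holds at some accessible world.
At w2: □r → q is true, □q is false, so (□r → q) → □q is false.
  At w2: □r is false, q is false, so □r → q is true.
    At w2: □r requires r at every successor {w0, w1, w2, w3, w4}.
      r fails at w0, so □r is false at w2.
  At w2: □q requires q at every successor {w0, w1, w2, w3, w4}.
    q fails at w0, so □q is false at w2.

No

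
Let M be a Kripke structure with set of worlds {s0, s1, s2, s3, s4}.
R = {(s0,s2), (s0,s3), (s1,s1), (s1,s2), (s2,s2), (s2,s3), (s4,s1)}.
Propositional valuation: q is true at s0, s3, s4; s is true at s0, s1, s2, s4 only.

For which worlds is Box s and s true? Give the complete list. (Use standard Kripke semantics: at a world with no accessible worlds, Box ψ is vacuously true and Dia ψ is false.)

Recall that Box ψ holds at a world iff ψ holds at every accessible world, and Dia ψ holds iff ψ holds at some accessible world.
Let φ = Box s and s. Evaluate φ at each world:
  s0 (successors {s2, s3}): φ is false.
  s1 (successors {s1, s2}): φ is true.
  s2 (successors {s2, s3}): φ is false.
  s3 (successors ∅): φ is false.
  s4 (successors {s1}): φ is true.
For instance, at s2:
  At s2: Box s is false, s is true, so Box s and s is false.
    At s2: Box s requires s at every successor {s2, s3}.
      s fails at s3, so Box s is false at s2.
Satisfying worlds: {s1, s4}

s1, s4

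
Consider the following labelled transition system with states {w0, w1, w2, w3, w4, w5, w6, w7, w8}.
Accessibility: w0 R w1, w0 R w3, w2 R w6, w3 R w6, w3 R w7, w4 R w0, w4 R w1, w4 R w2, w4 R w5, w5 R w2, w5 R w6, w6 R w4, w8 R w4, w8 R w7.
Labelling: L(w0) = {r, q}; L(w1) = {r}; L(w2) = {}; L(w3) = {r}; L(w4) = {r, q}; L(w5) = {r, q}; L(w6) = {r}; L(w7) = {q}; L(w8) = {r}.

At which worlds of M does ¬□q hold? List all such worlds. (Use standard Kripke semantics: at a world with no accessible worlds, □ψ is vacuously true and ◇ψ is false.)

Let φ = ¬□q. Evaluate φ at each world:
  w0 (successors {w1, w3}): φ is true.
  w1 (successors ∅): φ is false.
  w2 (successors {w6}): φ is true.
  w3 (successors {w6, w7}): φ is true.
  w4 (successors {w0, w1, w2, w5}): φ is true.
  w5 (successors {w2, w6}): φ is true.
  w6 (successors {w4}): φ is false.
  w7 (successors ∅): φ is false.
  w8 (successors {w4, w7}): φ is false.
For instance, at w3:
  At w3: □q is false, so ¬□q is true.
    At w3: □q requires q at every successor {w6, w7}.
      q fails at w6, so □q is false at w3.
Satisfying worlds: {w0, w2, w3, w4, w5}

w0, w2, w3, w4, w5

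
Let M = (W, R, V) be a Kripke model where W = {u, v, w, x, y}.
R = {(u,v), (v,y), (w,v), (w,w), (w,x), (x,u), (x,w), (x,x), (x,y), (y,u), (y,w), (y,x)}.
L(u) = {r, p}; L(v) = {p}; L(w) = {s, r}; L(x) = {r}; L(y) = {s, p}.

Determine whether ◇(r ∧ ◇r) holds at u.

No

Recall that ◇ψ holds at a world iff ψ holds at some accessible world.
At u: ◇(r ∧ ◇r) requires r ∧ ◇r at some successor in {v}.
  At v: r ∧ ◇r is false.
So ◇(r ∧ ◇r) is false at u.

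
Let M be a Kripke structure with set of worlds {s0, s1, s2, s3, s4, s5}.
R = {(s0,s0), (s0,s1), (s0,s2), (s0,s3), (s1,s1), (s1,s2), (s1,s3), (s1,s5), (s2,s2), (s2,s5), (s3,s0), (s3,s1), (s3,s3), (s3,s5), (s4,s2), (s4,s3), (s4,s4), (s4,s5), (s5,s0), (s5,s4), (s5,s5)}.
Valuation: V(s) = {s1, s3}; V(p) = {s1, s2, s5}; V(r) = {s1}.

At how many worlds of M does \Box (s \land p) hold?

Let φ = \Box (s \land p). Evaluate φ at each world:
  s0 (successors {s0, s1, s2, s3}): φ is false.
  s1 (successors {s1, s2, s3, s5}): φ is false.
  s2 (successors {s2, s5}): φ is false.
  s3 (successors {s0, s1, s3, s5}): φ is false.
  s4 (successors {s2, s3, s4, s5}): φ is false.
  s5 (successors {s0, s4, s5}): φ is false.
For instance, at s0:
  At s0: \Box (s \land p) requires s \land p at every successor {s0, s1, s2, s3}.
    s \land p fails at s0, so \Box (s \land p) is false at s0.
Satisfying worlds: none.

0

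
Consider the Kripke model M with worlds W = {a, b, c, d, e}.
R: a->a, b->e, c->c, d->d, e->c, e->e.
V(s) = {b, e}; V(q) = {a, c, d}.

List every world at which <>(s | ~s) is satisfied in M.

Let φ = <>(s | ~s). Evaluate φ at each world:
  a (successors {a}): φ is true.
  b (successors {e}): φ is true.
  c (successors {c}): φ is true.
  d (successors {d}): φ is true.
  e (successors {c, e}): φ is true.
For instance, at a:
  At a: <>(s | ~s) requires s | ~s at some successor in {a}.
    s | ~s holds at a, so <>(s | ~s) is true at a.
Satisfying worlds: {a, b, c, d, e}

a, b, c, d, e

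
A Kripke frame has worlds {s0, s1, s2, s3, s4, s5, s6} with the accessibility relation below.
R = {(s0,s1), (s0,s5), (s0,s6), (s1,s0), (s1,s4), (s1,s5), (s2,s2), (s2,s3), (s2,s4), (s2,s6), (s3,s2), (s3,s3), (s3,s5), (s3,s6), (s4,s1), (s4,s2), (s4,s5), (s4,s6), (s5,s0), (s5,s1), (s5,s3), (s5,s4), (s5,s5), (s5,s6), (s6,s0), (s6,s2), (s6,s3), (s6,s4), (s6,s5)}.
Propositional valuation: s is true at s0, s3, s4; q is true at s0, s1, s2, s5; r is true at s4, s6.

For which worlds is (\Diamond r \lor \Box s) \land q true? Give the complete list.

Recall that \Box ψ holds at a world iff ψ holds at every accessible world, and \Diamond ψ holds iff ψ holds at some accessible world.
Let φ = (\Diamond r \lor \Box s) \land q. Evaluate φ at each world:
  s0 (successors {s1, s5, s6}): φ is true.
  s1 (successors {s0, s4, s5}): φ is true.
  s2 (successors {s2, s3, s4, s6}): φ is true.
  s3 (successors {s2, s3, s5, s6}): φ is false.
  s4 (successors {s1, s2, s5, s6}): φ is false.
  s5 (successors {s0, s1, s3, s4, s5, s6}): φ is true.
  s6 (successors {s0, s2, s3, s4, s5}): φ is false.
For instance, at s6:
  At s6: \Diamond r \lor \Box s is true, q is false, so (\Diamond r \lor \Box s) \land q is false.
    At s6: \Diamond r is true, \Box s is false, so \Diamond r \lor \Box s is true.
      At s6: \Diamond r requires r at some successor in {s0, s2, s3, s4, s5}.
        r holds at s4, so \Diamond r is true at s6.
      At s6: \Box s requires s at every successor {s0, s2, s3, s4, s5}.
        s fails at s2, so \Box s is false at s6.
Satisfying worlds: {s0, s1, s2, s5}

s0, s1, s2, s5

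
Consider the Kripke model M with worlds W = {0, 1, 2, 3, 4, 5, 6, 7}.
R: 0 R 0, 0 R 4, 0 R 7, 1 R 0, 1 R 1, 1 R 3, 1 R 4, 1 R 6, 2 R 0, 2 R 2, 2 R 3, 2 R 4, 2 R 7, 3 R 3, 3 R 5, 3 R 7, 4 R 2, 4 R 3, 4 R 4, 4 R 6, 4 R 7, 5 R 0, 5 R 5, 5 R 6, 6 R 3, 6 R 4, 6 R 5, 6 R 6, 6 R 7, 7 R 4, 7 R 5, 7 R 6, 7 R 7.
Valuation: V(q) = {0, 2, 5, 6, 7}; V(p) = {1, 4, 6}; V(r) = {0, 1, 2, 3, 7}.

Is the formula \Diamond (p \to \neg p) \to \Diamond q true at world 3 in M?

Yes

At 3: \Diamond (p \to \neg p) is true, \Diamond q is true, so \Diamond (p \to \neg p) \to \Diamond q is true.
  At 3: \Diamond (p \to \neg p) requires p \to \neg p at some successor in {3, 5, 7}.
    p \to \neg p holds at 3, so \Diamond (p \to \neg p) is true at 3.
  At 3: \Diamond q requires q at some successor in {3, 5, 7}.
    q holds at 5, so \Diamond q is true at 3.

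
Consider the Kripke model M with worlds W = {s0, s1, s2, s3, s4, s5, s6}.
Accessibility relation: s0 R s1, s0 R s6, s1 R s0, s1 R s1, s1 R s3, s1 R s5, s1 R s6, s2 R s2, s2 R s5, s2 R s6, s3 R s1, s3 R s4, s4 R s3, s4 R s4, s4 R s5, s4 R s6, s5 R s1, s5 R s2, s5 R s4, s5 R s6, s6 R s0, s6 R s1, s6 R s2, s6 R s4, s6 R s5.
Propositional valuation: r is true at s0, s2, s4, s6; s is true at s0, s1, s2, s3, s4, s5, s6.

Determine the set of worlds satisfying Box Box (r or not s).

none

Let φ = Box Box (r or not s). Evaluate φ at each world:
  s0 (successors {s1, s6}): φ is false.
  s1 (successors {s0, s1, s3, s5, s6}): φ is false.
  s2 (successors {s2, s5, s6}): φ is false.
  s3 (successors {s1, s4}): φ is false.
  s4 (successors {s3, s4, s5, s6}): φ is false.
  s5 (successors {s1, s2, s4, s6}): φ is false.
  s6 (successors {s0, s1, s2, s4, s5}): φ is false.
For instance, at s5:
  At s5: Box Box (r or not s) requires Box (r or not s) at every successor {s1, s2, s4, s6}.
    Box (r or not s) fails at s1, so Box Box (r or not s) is false at s5.
      At s1: Box (r or not s) requires r or not s at every successor {s0, s1, s3, s5, s6}.
        r or not s fails at s1, so Box (r or not s) is false at s1.
Satisfying worlds: none.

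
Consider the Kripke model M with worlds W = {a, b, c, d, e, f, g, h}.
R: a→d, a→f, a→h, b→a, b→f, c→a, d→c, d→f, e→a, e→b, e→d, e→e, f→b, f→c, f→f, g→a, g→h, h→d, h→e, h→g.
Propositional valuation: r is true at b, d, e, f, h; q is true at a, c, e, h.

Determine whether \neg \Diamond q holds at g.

No

Recall that \Diamond ψ holds at a world iff ψ holds at some accessible world.
At g: \Diamond q is true, so \neg \Diamond q is false.
  At g: \Diamond q requires q at some successor in {a, h}.
    q holds at a, so \Diamond q is true at g.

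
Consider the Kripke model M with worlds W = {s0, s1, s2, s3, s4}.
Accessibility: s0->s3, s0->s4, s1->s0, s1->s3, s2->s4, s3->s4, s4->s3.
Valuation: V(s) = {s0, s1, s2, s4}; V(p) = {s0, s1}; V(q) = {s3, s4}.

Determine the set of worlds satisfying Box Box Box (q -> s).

Let φ = Box Box Box (q -> s). Evaluate φ at each world:
  s0 (successors {s3, s4}): φ is false.
  s1 (successors {s0, s3}): φ is false.
  s2 (successors {s4}): φ is true.
  s3 (successors {s4}): φ is true.
  s4 (successors {s3}): φ is false.
For instance, at s1:
  At s1: Box Box Box (q -> s) requires Box Box (q -> s) at every successor {s0, s3}.
    Box Box (q -> s) fails at s0, so Box Box Box (q -> s) is false at s1.
      At s0: Box Box (q -> s) requires Box (q -> s) at every successor {s3, s4}.
        Box (q -> s) fails at s4, so Box Box (q -> s) is false at s0.
Satisfying worlds: {s2, s3}

s2, s3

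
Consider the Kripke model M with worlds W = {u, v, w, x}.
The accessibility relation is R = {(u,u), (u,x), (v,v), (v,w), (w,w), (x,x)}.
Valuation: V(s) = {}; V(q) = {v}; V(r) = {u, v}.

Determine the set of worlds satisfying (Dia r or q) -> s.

Recall that Dia ψ holds at a world iff ψ holds at some accessible world.
Let φ = (Dia r or q) -> s. Evaluate φ at each world:
  u (successors {u, x}): φ is false.
  v (successors {v, w}): φ is false.
  w (successors {w}): φ is true.
  x (successors {x}): φ is true.
For instance, at x:
  At x: Dia r or q is false, s is false, so (Dia r or q) -> s is true.
    At x: Dia r is false, q is false, so Dia r or q is false.
      At x: Dia r requires r at some successor in {x}.
        At x: r is false.
      So Dia r is false at x.
Satisfying worlds: {w, x}

w, x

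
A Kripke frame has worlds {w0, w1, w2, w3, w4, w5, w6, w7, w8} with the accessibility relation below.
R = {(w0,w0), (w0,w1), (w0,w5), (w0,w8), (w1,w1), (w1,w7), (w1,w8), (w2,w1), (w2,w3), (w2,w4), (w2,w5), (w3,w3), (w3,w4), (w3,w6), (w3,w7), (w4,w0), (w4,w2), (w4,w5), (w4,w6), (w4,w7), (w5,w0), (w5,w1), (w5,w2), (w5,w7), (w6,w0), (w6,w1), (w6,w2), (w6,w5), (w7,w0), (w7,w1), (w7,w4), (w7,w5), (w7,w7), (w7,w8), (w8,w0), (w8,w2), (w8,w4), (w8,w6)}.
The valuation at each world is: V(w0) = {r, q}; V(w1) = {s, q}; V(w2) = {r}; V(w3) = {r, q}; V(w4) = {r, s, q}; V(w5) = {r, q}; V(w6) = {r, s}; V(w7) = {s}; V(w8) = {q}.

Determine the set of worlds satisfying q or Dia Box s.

w0, w1, w3, w4, w5, w8

Let φ = q or Dia Box s. Evaluate φ at each world:
  w0 (successors {w0, w1, w5, w8}): φ is true.
  w1 (successors {w1, w7, w8}): φ is true.
  w2 (successors {w1, w3, w4, w5}): φ is false.
  w3 (successors {w3, w4, w6, w7}): φ is true.
  w4 (successors {w0, w2, w5, w6, w7}): φ is true.
  w5 (successors {w0, w1, w2, w7}): φ is true.
  w6 (successors {w0, w1, w2, w5}): φ is false.
  w7 (successors {w0, w1, w4, w5, w7, w8}): φ is false.
  w8 (successors {w0, w2, w4, w6}): φ is true.
For instance, at w1:
  At w1: q is true, Dia Box s is false, so q or Dia Box s is true.
    At w1: Dia Box s requires Box s at some successor in {w1, w7, w8}.
      At w1: Box s is false.
      At w7: Box s is false.
      At w8: Box s is false.
    So Dia Box s is false at w1.
Satisfying worlds: {w0, w1, w3, w4, w5, w8}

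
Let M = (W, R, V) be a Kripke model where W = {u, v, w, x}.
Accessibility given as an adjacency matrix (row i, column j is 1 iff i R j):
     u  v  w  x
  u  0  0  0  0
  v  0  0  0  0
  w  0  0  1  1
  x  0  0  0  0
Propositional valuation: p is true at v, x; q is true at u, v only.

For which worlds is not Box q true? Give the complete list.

Let φ = not Box q. Evaluate φ at each world:
  u (successors ∅): φ is false.
  v (successors ∅): φ is false.
  w (successors {w, x}): φ is true.
  x (successors ∅): φ is false.
For instance, at w:
  At w: Box q is false, so not Box q is true.
    At w: Box q requires q at every successor {w, x}.
      q fails at w, so Box q is false at w.
Satisfying worlds: {w}

w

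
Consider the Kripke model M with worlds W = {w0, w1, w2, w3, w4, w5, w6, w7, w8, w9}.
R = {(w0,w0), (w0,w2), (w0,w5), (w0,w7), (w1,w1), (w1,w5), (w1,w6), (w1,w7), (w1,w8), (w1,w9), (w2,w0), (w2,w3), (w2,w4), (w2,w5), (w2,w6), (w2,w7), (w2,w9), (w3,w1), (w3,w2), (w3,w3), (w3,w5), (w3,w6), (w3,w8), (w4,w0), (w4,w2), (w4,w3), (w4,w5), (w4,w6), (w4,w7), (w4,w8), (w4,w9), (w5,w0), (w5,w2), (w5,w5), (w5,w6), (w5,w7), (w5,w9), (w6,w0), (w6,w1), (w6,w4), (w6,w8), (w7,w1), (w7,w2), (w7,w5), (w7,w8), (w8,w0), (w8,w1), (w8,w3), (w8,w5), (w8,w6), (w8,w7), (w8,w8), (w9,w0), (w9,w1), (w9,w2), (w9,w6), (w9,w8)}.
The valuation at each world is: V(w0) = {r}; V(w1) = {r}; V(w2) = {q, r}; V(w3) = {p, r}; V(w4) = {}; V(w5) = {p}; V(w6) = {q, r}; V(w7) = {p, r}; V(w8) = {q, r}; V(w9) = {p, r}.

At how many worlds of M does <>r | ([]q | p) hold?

10

Recall that []ψ holds at a world iff ψ holds at every accessible world, and <>ψ holds iff ψ holds at some accessible world.
Let φ = <>r | ([]q | p). Evaluate φ at each world:
  w0 (successors {w0, w2, w5, w7}): φ is true.
  w1 (successors {w1, w5, w6, w7, w8, w9}): φ is true.
  w2 (successors {w0, w3, w4, w5, w6, w7, w9}): φ is true.
  w3 (successors {w1, w2, w3, w5, w6, w8}): φ is true.
  w4 (successors {w0, w2, w3, w5, w6, w7, w8, w9}): φ is true.
  w5 (successors {w0, w2, w5, w6, w7, w9}): φ is true.
  w6 (successors {w0, w1, w4, w8}): φ is true.
  w7 (successors {w1, w2, w5, w8}): φ is true.
  w8 (successors {w0, w1, w3, w5, w6, w7, w8}): φ is true.
  w9 (successors {w0, w1, w2, w6, w8}): φ is true.
For instance, at w0:
  At w0: <>r is true, []q | p is false, so <>r | ([]q | p) is true.
    At w0: <>r requires r at some successor in {w0, w2, w5, w7}.
      r holds at w0, so <>r is true at w0.
    At w0: []q is false, p is false, so []q | p is false.
      At w0: []q requires q at every successor {w0, w2, w5, w7}.
        q fails at w0, so []q is false at w0.
Satisfying worlds: {w0, w1, w2, w3, w4, w5, w6, w7, w8, w9}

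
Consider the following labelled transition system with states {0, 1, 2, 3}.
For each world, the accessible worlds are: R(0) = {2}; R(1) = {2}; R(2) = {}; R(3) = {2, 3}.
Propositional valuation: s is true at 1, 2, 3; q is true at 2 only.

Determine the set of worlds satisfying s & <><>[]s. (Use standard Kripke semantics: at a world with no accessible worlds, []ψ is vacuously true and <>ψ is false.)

Let φ = s & <><>[]s. Evaluate φ at each world:
  0 (successors {2}): φ is false.
  1 (successors {2}): φ is false.
  2 (successors ∅): φ is false.
  3 (successors {2, 3}): φ is true.
For instance, at 1:
  At 1: s is true, <><>[]s is false, so s & <><>[]s is false.
    At 1: <><>[]s requires <>[]s at some successor in {2}.
      At 2: <>[]s is false.
    So <><>[]s is false at 1.
Satisfying worlds: {3}

3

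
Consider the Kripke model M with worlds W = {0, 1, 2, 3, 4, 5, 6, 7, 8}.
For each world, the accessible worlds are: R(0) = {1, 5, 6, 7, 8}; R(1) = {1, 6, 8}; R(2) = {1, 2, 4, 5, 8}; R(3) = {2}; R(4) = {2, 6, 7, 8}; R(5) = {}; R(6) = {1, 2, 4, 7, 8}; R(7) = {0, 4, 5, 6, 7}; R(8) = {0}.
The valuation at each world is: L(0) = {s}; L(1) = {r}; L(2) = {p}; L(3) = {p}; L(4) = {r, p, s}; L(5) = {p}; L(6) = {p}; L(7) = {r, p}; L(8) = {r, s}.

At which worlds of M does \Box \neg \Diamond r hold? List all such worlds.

Recall that \Box ψ holds at a world iff ψ holds at every accessible world, and \Diamond ψ holds iff ψ holds at some accessible world.
Let φ = \Box \neg \Diamond r. Evaluate φ at each world:
  0 (successors {1, 5, 6, 7, 8}): φ is false.
  1 (successors {1, 6, 8}): φ is false.
  2 (successors {1, 2, 4, 5, 8}): φ is false.
  3 (successors {2}): φ is false.
  4 (successors {2, 6, 7, 8}): φ is false.
  5 (successors ∅): φ is true.
  6 (successors {1, 2, 4, 7, 8}): φ is false.
  7 (successors {0, 4, 5, 6, 7}): φ is false.
  8 (successors {0}): φ is false.
For instance, at 6:
  At 6: \Box \neg \Diamond r requires \neg \Diamond r at every successor {1, 2, 4, 7, 8}.
    \neg \Diamond r fails at 1, so \Box \neg \Diamond r is false at 6.
      At 1: \Diamond r is true, so \neg \Diamond r is false.
Satisfying worlds: {5}

5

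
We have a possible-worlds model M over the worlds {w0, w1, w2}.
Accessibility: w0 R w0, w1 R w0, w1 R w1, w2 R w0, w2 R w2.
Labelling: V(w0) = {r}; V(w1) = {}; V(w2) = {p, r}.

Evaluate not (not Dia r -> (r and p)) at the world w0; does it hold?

No

At w0: not Dia r -> (r and p) is true, so not (not Dia r -> (r and p)) is false.
  At w0: not Dia r is false, r and p is false, so not Dia r -> (r and p) is true.
    At w0: Dia r is true, so not Dia r is false.
      At w0: Dia r requires r at some successor in {w0}.
        r holds at w0, so Dia r is true at w0.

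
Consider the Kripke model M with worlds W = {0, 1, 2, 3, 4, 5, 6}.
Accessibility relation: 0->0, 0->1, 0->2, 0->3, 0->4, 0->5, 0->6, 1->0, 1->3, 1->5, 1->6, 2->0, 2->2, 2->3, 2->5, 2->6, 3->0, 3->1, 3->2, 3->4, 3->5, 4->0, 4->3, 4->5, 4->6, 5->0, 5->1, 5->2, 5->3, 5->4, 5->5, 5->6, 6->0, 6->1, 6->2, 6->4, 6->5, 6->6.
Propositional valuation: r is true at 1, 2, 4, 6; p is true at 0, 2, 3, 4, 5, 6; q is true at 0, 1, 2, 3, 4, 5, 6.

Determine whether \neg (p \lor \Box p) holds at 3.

No

Recall that \Box ψ holds at a world iff ψ holds at every accessible world, and \Diamond ψ holds iff ψ holds at some accessible world.
At 3: p \lor \Box p is true, so \neg (p \lor \Box p) is false.
  At 3: p is true, \Box p is false, so p \lor \Box p is true.
    At 3: \Box p requires p at every successor {0, 1, 2, 4, 5}.
      p fails at 1, so \Box p is false at 3.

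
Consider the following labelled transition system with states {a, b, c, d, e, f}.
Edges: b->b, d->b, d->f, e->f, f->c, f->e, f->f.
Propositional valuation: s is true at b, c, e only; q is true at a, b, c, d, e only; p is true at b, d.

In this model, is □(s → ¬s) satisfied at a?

At a: no accessible worlds, so □(s → ¬s) holds vacuously.

Yes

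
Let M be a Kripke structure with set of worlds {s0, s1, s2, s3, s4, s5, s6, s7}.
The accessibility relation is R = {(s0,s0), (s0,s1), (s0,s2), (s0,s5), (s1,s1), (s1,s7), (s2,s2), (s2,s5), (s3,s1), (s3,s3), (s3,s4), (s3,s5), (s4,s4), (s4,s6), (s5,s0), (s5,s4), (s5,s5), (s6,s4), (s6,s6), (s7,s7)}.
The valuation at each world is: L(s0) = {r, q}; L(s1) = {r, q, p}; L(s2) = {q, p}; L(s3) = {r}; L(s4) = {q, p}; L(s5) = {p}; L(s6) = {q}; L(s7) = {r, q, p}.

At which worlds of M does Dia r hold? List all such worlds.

s0, s1, s3, s5, s7

Let φ = Dia r. Evaluate φ at each world:
  s0 (successors {s0, s1, s2, s5}): φ is true.
  s1 (successors {s1, s7}): φ is true.
  s2 (successors {s2, s5}): φ is false.
  s3 (successors {s1, s3, s4, s5}): φ is true.
  s4 (successors {s4, s6}): φ is false.
  s5 (successors {s0, s4, s5}): φ is true.
  s6 (successors {s4, s6}): φ is false.
  s7 (successors {s7}): φ is true.
For instance, at s2:
  At s2: Dia r requires r at some successor in {s2, s5}.
    At s2: r is false.
    At s5: r is false.
  So Dia r is false at s2.
Satisfying worlds: {s0, s1, s3, s5, s7}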